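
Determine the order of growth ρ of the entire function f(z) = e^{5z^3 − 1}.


|e^{5z^3 − 1}| = e^{Re(5·z^3) + -1} ≤ e^{5|z|^3 + -1} = e^{5r^3 + -1} on |z| = r, so ρ ≤ 3. Choosing z on |z|=r so that 5·z^3 is real positive (always possible by picking arg z appropriately) gives |f(z)| = e^{5r^3 + -1}, matching the bound. The additive constant -1 does not affect log log M(r) ~ 3·log r. Hence ρ = 3.
Therefore ρ = 3.

Order ρ = 3.


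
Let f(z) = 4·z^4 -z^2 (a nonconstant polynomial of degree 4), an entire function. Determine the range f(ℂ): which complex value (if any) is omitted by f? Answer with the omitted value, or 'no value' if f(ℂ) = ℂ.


Little Picard bounds the complement of f(ℂ) to at most one point.
For every w ∈ ℂ, the equation p(z) − w = 0 is a nonconstant polynomial in z and hence has at least one root by the fundamental theorem of algebra. So p is surjective onto ℂ, omitting no value.

Omitted value: no value.


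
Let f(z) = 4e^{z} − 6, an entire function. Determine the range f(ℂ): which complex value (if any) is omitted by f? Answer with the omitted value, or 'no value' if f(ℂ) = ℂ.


Little Picard bounds the complement of f(ℂ) to at most one point.
e^{z} is never zero on ℂ, so 4·e^{z} takes every value in ℂ ∖ {0}. Adding -6 shifts the range to ℂ ∖ {-6}. Thus f omits exactly the value -6.

Omitted value: -6.


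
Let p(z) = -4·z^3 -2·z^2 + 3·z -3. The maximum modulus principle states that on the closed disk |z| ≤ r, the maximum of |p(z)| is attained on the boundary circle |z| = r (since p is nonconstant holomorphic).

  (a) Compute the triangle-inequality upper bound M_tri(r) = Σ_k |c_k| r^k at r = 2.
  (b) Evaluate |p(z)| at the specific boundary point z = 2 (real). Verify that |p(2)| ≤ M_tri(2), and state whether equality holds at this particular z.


Coefficients: c_0 = -3, c_1 = 3, c_2 = -2, c_3 = -4. Radius r = 2.
Part (a). Triangle bound: M_tri(r) = Σ_k |c_k| r^k
  = |-3|·2^0 + |3|·2^1 + |-2|·2^2 + |-4|·2^3
  = 3 + 6 + 8 + 32 = 49.
This bounds M(r) := max_{|z|=r} |p(z)| from above; equality holds iff all terms c_k z^k can be made to align in phase at a single z on |z|=r.
Part (b). At z = 2 (real, on the circle |z| = r):
  p(2) = (-3)·2^0 + (3)·2^1 + (-2)·2^2 + (-4)·2^3 = -37.
  |p(2)| = 37.
Check: |p(2)| = 37 ≤ 49 = M_tri(2). ✓ Equality does not hold at z = 2 (the coefficients have mixed signs, so the terms do not all align in phase there).

M_tri(2) = 49; |p(2)| = 37; equality at z=2: no.


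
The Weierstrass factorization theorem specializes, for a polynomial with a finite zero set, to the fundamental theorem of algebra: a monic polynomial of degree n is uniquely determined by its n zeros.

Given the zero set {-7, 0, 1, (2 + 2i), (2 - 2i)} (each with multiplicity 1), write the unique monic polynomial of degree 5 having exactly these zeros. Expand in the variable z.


The polynomial is p(z) = ∏_{α ∈ S} (z − α), where S = {-7, 0, 1, (2 + 2i), (2 - 2i)}.
Expanding the product yields: p(z) = z^5 + 2·z^4 -23·z^3 + 76·z^2 -56·z.
Note conjugate pairs combine to real quadratics: (z − (2+2i))(z − (2−2i)) = z² − 4z + 8.
The resulting polynomial has degree 5 and real coefficients as required.

p(z) = z^5 + 2·z^4 -23·z^3 + 76·z^2 -56·z.


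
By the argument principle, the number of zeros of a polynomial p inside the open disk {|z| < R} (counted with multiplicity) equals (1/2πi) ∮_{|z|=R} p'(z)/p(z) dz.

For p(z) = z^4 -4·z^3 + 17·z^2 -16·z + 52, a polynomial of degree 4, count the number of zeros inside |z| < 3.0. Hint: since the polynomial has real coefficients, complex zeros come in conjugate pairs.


The zeros of p are: (2 + 3i), (2 - 3i), (0 + 2i), (0 - 2i).
Their magnitudes are: 3.606, 3.606, 2, 2.
Zeros with |z| < R = 3.0: (0 + 2i), (0 - 2i).
Count = 2.
By the argument principle, (1/2πi) ∮_{|z|=R} p'(z)/p(z) dz equals exactly this count.

Number of zeros inside |z| < 3.0: 2.


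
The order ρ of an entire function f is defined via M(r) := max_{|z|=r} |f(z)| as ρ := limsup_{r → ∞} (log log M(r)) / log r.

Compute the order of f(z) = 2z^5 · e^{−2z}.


M(r) = max_{|z|=r} |2|·|z|^5·|e^{−2z}| = 2·r^5 · e^{2r^1} (the factors attain their maxima compatibly on |z|=r). Then log M(r) = log 2 + 5·log r + 2r^1, dominated by the last term, so log log M(r) ~ 1·log r. The polynomial factor 2z^5 contributes only a log r term and does not affect the order. ρ = 1.
Therefore ρ = 1.

Order ρ = 1.


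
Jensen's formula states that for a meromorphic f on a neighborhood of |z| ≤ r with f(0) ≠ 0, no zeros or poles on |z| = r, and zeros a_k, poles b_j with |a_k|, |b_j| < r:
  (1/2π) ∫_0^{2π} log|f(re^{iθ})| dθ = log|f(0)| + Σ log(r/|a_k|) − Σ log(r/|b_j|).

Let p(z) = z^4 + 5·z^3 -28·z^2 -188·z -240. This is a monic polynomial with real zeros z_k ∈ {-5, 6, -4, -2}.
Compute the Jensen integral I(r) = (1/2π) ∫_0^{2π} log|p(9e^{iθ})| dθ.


Zeros: -5, -4, -2, 6; r = 9.
Inside |z| < r: -5, -4, -2, 6. Outside (|z| ≥ r): ∅.
p(0) = -240, so log|p(0)| = log(240) = 5.4806.
Apply Jensen: I(r) = log|p(0)| + Σ_k log(r/|z_k|), summed over zeros inside |z| < r.
  log(r/|z_k|) for z_k = -5: log(9/5) = 0.5878
  log(r/|z_k|) for z_k = 6: log(9/6) = 0.4055
  log(r/|z_k|) for z_k = -4: log(9/4) = 0.8109
  log(r/|z_k|) for z_k = -2: log(9/2) = 1.5041
Sum over inside zeros: 3.3083.
I(r) = log|p(0)| + (inside sum) = 5.4806 + 3.3083 = 8.7889.
Closed form (all zeros inside, monic): I(r) = n·log(r) = 4·log(9) = 8.7889. ✓

I(r) ≈ 8.7889.


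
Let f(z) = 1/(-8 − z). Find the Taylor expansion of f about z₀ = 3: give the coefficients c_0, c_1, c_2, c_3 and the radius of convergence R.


Let w = z − z₀, so z = z₀ + w.
Then -8 − z = -8 − (z₀ + w) = (-8 − z₀) − w = -11 − w.
f(z) = 1/(-11 − w) = (1/(-11)) · 1/(1 − w/(-11)) = Σ_{n≥0} w^n / (-11)^(n+1).
So c_n = 1/(-11)^(n+1):
  c_0 = 1/(-11)^1 = -1/11.
  c_1 = 1/(-11)^2 = 1/121.
  c_2 = 1/(-11)^3 = -1/1331.
  c_3 = 1/(-11)^4 = 1/14641.
The series is valid for |w/d| < 1, i.e. |z − z₀| < |d|.
Radius of convergence: R = |-8 − z₀| = |-11| = 11 (distance from z₀ to the singularity z = -8).

c_0 = -1/11, c_1 = 1/121, c_2 = -1/1331, c_3 = 1/14641; R = 11.


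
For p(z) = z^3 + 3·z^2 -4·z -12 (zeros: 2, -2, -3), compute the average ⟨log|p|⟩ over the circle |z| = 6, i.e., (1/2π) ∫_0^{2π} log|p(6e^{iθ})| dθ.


Zeros: -3, -2, 2; r = 6.
Inside |z| < r: -3, -2, 2. Outside (|z| ≥ r): ∅.
p(0) = -12, so log|p(0)| = log(12) = 2.4849.
Apply Jensen: I(r) = log|p(0)| + Σ_k log(r/|z_k|), summed over zeros inside |z| < r.
  log(r/|z_k|) for z_k = 2: log(6/2) = 1.0986
  log(r/|z_k|) for z_k = -2: log(6/2) = 1.0986
  log(r/|z_k|) for z_k = -3: log(6/3) = 0.6931
Sum over inside zeros: 2.8904.
I(r) = log|p(0)| + (inside sum) = 2.4849 + 2.8904 = 5.3753.
Closed form (all zeros inside, monic): I(r) = n·log(r) = 3·log(6) = 5.3753. ✓

I(r) ≈ 5.3753.


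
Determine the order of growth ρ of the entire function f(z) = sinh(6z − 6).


sinh(w) is a linear combination of e^{iw} and e^{−iw} (or e^w, e^{−w} in the hyperbolic case), so |sinh(w)| ≤ e^{|w|}. With w = 6z − 6, |w| ≤ 6|z| + 6 = 6r + 6 on |z| = r, giving M(r) ≤ e^{6r + 6}, so ρ ≤ 1. On a suitable ray (z = it for sin/cos; z = t for sinh/cosh, t real → ∞), |sinh(6z − 6)| grows like e^{6|t|}/2, so ρ ≥ 1. Hence ρ = 1.
Therefore ρ = 1.

Order ρ = 1.


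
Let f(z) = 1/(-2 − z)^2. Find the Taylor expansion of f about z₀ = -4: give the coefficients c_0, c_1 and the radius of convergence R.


Let w = z − z₀, so z = z₀ + w.
Then -2 − z = -2 − (z₀ + w) = (-2 − z₀) − w = 2 − w.
f(z) = 1/(2 − w)^2 = (1/(2)^2) · (1 − w/(2))^{−2}.
By the binomial series (1−u)^{−2} = Σ_{n≥0} C(n+1, 1) u^n for |u|<1, with u = w/(2):
  c_n = C(n+1, 1) / (2)^(n+2).
  c_0 = 1/(2)^2 = 1/4.
  c_1 = 2/(2)^3 = 1/4.
The series is valid for |w/d| < 1, i.e. |z − z₀| < |d|.
Radius of convergence: R = |-2 − z₀| = |2| = 2 (distance from z₀ to the singularity z = -2).

c_0 = 1/4, c_1 = 1/4; R = 2.


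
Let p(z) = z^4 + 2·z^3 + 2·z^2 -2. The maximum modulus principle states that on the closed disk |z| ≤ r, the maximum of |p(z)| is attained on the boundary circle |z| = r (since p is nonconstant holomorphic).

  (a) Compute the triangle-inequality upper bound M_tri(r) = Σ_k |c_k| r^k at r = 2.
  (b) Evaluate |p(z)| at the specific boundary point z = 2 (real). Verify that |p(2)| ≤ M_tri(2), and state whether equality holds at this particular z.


Coefficients: c_0 = -2, c_1 = 0, c_2 = 2, c_3 = 2, c_4 = 1. Radius r = 2.
Part (a). Triangle bound: M_tri(r) = Σ_k |c_k| r^k
  = |-2|·2^0 + |0|·2^1 + |2|·2^2 + |2|·2^3 + |1|·2^4
  = 2 + 0 + 8 + 16 + 16 = 42.
This bounds M(r) := max_{|z|=r} |p(z)| from above; equality holds iff all terms c_k z^k can be made to align in phase at a single z on |z|=r.
Part (b). At z = 2 (real, on the circle |z| = r):
  p(2) = (-2)·2^0 + (0)·2^1 + (2)·2^2 + (2)·2^3 + (1)·2^4 = 38.
  |p(2)| = 38.
Check: |p(2)| = 38 ≤ 42 = M_tri(2). ✓ Equality does not hold at z = 2 (the coefficients have mixed signs, so the terms do not all align in phase there).

M_tri(2) = 42; |p(2)| = 38; equality at z=2: no.


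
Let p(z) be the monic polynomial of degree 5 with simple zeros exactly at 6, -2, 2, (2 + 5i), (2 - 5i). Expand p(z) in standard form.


The polynomial is p(z) = ∏_{α ∈ S} (z − α), where S = {6, -2, 2, (2 + 5i), (2 - 5i)}.
Expanding the product yields: p(z) = z^5 -10·z^4 + 49·z^3 -134·z^2 -212·z + 696.
Note conjugate pairs combine to real quadratics: (z − (2+5i))(z − (2−5i)) = z² − 4z + 29.
The resulting polynomial has degree 5 and real coefficients as required.

p(z) = z^5 -10·z^4 + 49·z^3 -134·z^2 -212·z + 696.


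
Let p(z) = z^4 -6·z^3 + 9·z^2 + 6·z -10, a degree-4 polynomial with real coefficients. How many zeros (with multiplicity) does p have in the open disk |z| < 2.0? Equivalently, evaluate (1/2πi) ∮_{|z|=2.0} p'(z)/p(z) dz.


The zeros of p are: -1, 1, (3 + 1i), (3 - 1i).
Their magnitudes are: 1, 1, 3.162, 3.162.
Zeros with |z| < R = 2.0: -1, 1.
Count = 2.
By the argument principle, (1/2πi) ∮_{|z|=R} p'(z)/p(z) dz equals exactly this count.

Number of zeros inside |z| < 2.0: 2.


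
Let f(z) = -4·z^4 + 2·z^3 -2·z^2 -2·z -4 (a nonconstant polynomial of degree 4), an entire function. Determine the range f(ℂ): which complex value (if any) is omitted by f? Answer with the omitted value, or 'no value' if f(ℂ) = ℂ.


Little Picard bounds the complement of f(ℂ) to at most one point.
For every w ∈ ℂ, the equation p(z) − w = 0 is a nonconstant polynomial in z and hence has at least one root by the fundamental theorem of algebra. So p is surjective onto ℂ, omitting no value.

Omitted value: no value.


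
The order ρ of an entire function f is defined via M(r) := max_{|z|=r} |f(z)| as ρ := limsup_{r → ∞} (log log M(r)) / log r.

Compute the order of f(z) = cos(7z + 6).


cos(w) is a linear combination of e^{iw} and e^{−iw} (or e^w, e^{−w} in the hyperbolic case), so |cos(w)| ≤ e^{|w|}. With w = 7z + 6, |w| ≤ 7|z| + 6 = 7r + 6 on |z| = r, giving M(r) ≤ e^{7r + 6}, so ρ ≤ 1. On a suitable ray (z = it for sin/cos; z = t for sinh/cosh, t real → ∞), |cos(7z + 6)| grows like e^{7|t|}/2, so ρ ≥ 1. Hence ρ = 1.
Therefore ρ = 1.

Order ρ = 1.


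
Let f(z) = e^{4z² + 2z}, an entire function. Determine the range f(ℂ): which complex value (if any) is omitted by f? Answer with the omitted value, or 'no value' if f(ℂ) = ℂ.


Little Picard bounds the complement of f(ℂ) to at most one point.
The exponent g(z) = 4z² + 2z is a nonconstant polynomial, hence surjective onto ℂ. So e^{g(z)} takes every value in {e^w : w ∈ ℂ} = ℂ ∖ {0}. Adding 0 shifts the range to ℂ ∖ {0}. f omits exactly 0.

Omitted value: 0.


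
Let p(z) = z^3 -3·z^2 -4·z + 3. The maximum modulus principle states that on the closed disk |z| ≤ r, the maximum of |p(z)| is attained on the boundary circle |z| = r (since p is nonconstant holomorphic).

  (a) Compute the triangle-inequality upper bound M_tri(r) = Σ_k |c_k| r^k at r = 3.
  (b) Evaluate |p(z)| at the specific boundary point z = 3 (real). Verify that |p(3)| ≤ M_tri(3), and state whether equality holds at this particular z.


Coefficients: c_0 = 3, c_1 = -4, c_2 = -3, c_3 = 1. Radius r = 3.
Part (a). Triangle bound: M_tri(r) = Σ_k |c_k| r^k
  = |3|·3^0 + |-4|·3^1 + |-3|·3^2 + |1|·3^3
  = 3 + 12 + 27 + 27 = 69.
This bounds M(r) := max_{|z|=r} |p(z)| from above; equality holds iff all terms c_k z^k can be made to align in phase at a single z on |z|=r.
Part (b). At z = 3 (real, on the circle |z| = r):
  p(3) = (3)·3^0 + (-4)·3^1 + (-3)·3^2 + (1)·3^3 = -9.
  |p(3)| = 9.
Check: |p(3)| = 9 ≤ 69 = M_tri(3). ✓ Equality does not hold at z = 3 (the coefficients have mixed signs, so the terms do not all align in phase there).

M_tri(3) = 69; |p(3)| = 9; equality at z=3: no.


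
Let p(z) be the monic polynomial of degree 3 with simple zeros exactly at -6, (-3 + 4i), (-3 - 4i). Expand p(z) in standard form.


The polynomial is p(z) = ∏_{α ∈ S} (z − α), where S = {-6, (-3 + 4i), (-3 - 4i)}.
Expanding the product yields: p(z) = z^3 + 12·z^2 + 61·z + 150.
Note conjugate pairs combine to real quadratics: (z − (-3+4i))(z − (-3−4i)) = z² + 6z + 25.
The resulting polynomial has degree 3 and real coefficients as required.

p(z) = z^3 + 12·z^2 + 61·z + 150.


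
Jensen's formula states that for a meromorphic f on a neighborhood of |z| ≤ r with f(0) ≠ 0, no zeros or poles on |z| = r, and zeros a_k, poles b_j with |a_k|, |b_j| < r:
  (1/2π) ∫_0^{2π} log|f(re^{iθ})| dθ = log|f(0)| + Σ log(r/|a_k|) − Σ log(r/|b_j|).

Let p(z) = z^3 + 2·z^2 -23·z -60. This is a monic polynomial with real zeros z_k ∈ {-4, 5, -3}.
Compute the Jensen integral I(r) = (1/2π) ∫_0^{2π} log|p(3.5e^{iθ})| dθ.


Zeros: -4, -3, 5; r = 3.5.
Inside |z| < r: -3. Outside (|z| ≥ r): -4, 5.
p(0) = -60, so log|p(0)| = log(60) = 4.0943.
Apply Jensen: I(r) = log|p(0)| + Σ_k log(r/|z_k|), summed over zeros inside |z| < r.
  log(r/|z_k|) for z_k = -3: log(3.5/3) = 0.1542
  Outside zeros (-4, 5) contribute nothing to the Jensen sum.
Sum over inside zeros: 0.1542.
I(r) = log|p(0)| + (inside sum) = 4.0943 + 0.1542 = 4.2485.
Note: since some zeros are outside |z| ≤ r, the simplified n·log(r) form does NOT apply — only the inside zeros contribute.

I(r) ≈ 4.2485.


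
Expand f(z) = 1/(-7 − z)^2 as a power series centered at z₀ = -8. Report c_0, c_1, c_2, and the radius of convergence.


Let w = z − z₀, so z = z₀ + w.
Then -7 − z = -7 − (z₀ + w) = (-7 − z₀) − w = 1 − w.
f(z) = 1/(1 − w)^2 = (1/(1)^2) · (1 − w/(1))^{−2}.
By the binomial series (1−u)^{−2} = Σ_{n≥0} C(n+1, 1) u^n for |u|<1, with u = w/(1):
  c_n = C(n+1, 1) / (1)^(n+2).
  c_0 = 1/(1)^2 = 1.
  c_1 = 2/(1)^3 = 2.
  c_2 = 3/(1)^4 = 3.
The series is valid for |w/d| < 1, i.e. |z − z₀| < |d|.
Radius of convergence: R = |-7 − z₀| = |1| = 1 (distance from z₀ to the singularity z = -7).

c_0 = 1, c_1 = 2, c_2 = 3; R = 1.


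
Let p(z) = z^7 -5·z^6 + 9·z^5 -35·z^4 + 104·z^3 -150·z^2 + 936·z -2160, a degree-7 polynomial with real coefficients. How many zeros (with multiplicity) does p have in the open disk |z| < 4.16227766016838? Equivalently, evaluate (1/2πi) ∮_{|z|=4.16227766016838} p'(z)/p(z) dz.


The zeros of p are: (3 + 1i), (3 - 1i), (0 + 3i), (0 - 3i), (-2 + 2i), (-2 - 2i), 3.
Their magnitudes are: 3.162, 3.162, 3, 3, 2.828, 2.828, 3.
Zeros with |z| < R = 4.16227766016838: (3 + 1i), (3 - 1i), (0 + 3i), (0 - 3i), (-2 + 2i), (-2 - 2i), 3.
Count = 7.
By the argument principle, (1/2πi) ∮_{|z|=R} p'(z)/p(z) dz equals exactly this count.

Number of zeros inside |z| < 4.16227766016838: 7.


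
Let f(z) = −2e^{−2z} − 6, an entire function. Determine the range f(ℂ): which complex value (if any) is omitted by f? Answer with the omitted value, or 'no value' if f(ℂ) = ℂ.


Little Picard bounds the complement of f(ℂ) to at most one point.
e^{−2z} is never zero on ℂ, so -2·e^{−2z} takes every value in ℂ ∖ {0}. Adding -6 shifts the range to ℂ ∖ {-6}. Thus f omits exactly the value -6.

Omitted value: -6.


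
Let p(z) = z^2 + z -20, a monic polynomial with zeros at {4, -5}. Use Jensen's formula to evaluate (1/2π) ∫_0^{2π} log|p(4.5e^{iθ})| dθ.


Zeros: -5, 4; r = 4.5.
Inside |z| < r: 4. Outside (|z| ≥ r): -5.
p(0) = -20, so log|p(0)| = log(20) = 2.9957.
Apply Jensen: I(r) = log|p(0)| + Σ_k log(r/|z_k|), summed over zeros inside |z| < r.
  log(r/|z_k|) for z_k = 4: log(4.5/4) = 0.1178
  Outside zeros (-5) contribute nothing to the Jensen sum.
Sum over inside zeros: 0.1178.
I(r) = log|p(0)| + (inside sum) = 2.9957 + 0.1178 = 3.1135.
Note: since some zeros are outside |z| ≤ r, the simplified n·log(r) form does NOT apply — only the inside zeros contribute.

I(r) ≈ 3.1135.


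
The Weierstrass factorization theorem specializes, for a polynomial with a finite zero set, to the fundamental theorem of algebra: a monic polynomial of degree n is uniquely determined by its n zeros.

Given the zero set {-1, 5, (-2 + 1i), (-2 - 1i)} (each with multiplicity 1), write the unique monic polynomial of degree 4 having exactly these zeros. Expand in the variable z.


The polynomial is p(z) = ∏_{α ∈ S} (z − α), where S = {-1, 5, (-2 + 1i), (-2 - 1i)}.
Expanding the product yields: p(z) = z^4 -16·z^2 -40·z -25.
Note conjugate pairs combine to real quadratics: (z − (-2+1i))(z − (-2−1i)) = z² + 4z + 5.
The resulting polynomial has degree 4 and real coefficients as required.

p(z) = z^4 -16·z^2 -40·z -25.


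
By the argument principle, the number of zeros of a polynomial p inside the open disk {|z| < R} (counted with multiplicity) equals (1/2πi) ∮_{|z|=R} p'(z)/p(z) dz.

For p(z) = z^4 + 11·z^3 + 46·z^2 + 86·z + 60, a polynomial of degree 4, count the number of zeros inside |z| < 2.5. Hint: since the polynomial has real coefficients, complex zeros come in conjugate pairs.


The zeros of p are: -2, -3, (-3 + 1i), (-3 - 1i).
Their magnitudes are: 2, 3, 3.162, 3.162.
Zeros with |z| < R = 2.5: -2.
Count = 1.
By the argument principle, (1/2πi) ∮_{|z|=R} p'(z)/p(z) dz equals exactly this count.

Number of zeros inside |z| < 2.5: 1.


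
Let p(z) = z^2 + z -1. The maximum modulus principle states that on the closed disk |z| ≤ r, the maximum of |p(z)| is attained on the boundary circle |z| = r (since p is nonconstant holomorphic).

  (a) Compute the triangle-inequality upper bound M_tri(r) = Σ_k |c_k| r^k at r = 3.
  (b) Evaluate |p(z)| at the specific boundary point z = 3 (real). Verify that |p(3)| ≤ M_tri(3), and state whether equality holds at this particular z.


Coefficients: c_0 = -1, c_1 = 1, c_2 = 1. Radius r = 3.
Part (a). Triangle bound: M_tri(r) = Σ_k |c_k| r^k
  = |-1|·3^0 + |1|·3^1 + |1|·3^2
  = 1 + 3 + 9 = 13.
This bounds M(r) := max_{|z|=r} |p(z)| from above; equality holds iff all terms c_k z^k can be made to align in phase at a single z on |z|=r.
Part (b). At z = 3 (real, on the circle |z| = r):
  p(3) = (-1)·3^0 + (1)·3^1 + (1)·3^2 = 11.
  |p(3)| = 11.
Check: |p(3)| = 11 ≤ 13 = M_tri(3). ✓ Equality does not hold at z = 3 (the coefficients have mixed signs, so the terms do not all align in phase there).

M_tri(3) = 13; |p(3)| = 11; equality at z=3: no.


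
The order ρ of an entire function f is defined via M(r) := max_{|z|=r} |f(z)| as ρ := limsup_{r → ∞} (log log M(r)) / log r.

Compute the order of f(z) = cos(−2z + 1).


cos(w) is a linear combination of e^{iw} and e^{−iw} (or e^w, e^{−w} in the hyperbolic case), so |cos(w)| ≤ e^{|w|}. With w = −2z + 1, |w| ≤ 2|z| + 1 = 2r + 1 on |z| = r, giving M(r) ≤ e^{2r + 1}, so ρ ≤ 1. On a suitable ray (z = it for sin/cos; z = t for sinh/cosh, t real → ∞), |cos(−2z + 1)| grows like e^{2|t|}/2, so ρ ≥ 1. Hence ρ = 1.
Therefore ρ = 1.

Order ρ = 1.


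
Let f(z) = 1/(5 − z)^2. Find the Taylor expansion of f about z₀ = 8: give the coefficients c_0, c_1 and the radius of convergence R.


Let w = z − z₀, so z = z₀ + w.
Then 5 − z = 5 − (z₀ + w) = (5 − z₀) − w = -3 − w.
f(z) = 1/(-3 − w)^2 = (1/(-3)^2) · (1 − w/(-3))^{−2}.
By the binomial series (1−u)^{−2} = Σ_{n≥0} C(n+1, 1) u^n for |u|<1, with u = w/(-3):
  c_n = C(n+1, 1) / (-3)^(n+2).
  c_0 = 1/(-3)^2 = 1/9.
  c_1 = 2/(-3)^3 = -2/27.
The series is valid for |w/d| < 1, i.e. |z − z₀| < |d|.
Radius of convergence: R = |5 − z₀| = |-3| = 3 (distance from z₀ to the singularity z = 5).

c_0 = 1/9, c_1 = -2/27; R = 3.


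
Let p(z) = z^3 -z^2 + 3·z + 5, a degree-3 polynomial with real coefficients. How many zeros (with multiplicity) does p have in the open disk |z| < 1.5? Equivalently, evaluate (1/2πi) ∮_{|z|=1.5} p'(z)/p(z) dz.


The zeros of p are: -1, (1 + 2i), (1 - 2i).
Their magnitudes are: 1, 2.236, 2.236.
Zeros with |z| < R = 1.5: -1.
Count = 1.
By the argument principle, (1/2πi) ∮_{|z|=R} p'(z)/p(z) dz equals exactly this count.

Number of zeros inside |z| < 1.5: 1.


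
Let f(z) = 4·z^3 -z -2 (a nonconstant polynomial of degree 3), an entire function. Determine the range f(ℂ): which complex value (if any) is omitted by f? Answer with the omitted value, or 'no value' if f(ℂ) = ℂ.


Little Picard bounds the complement of f(ℂ) to at most one point.
For every w ∈ ℂ, the equation p(z) − w = 0 is a nonconstant polynomial in z and hence has at least one root by the fundamental theorem of algebra. So p is surjective onto ℂ, omitting no value.

Omitted value: no value.


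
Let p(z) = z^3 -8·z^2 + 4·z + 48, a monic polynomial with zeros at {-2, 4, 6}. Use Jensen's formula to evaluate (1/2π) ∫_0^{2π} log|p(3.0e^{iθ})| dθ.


Zeros: -2, 4, 6; r = 3.0.
Inside |z| < r: -2. Outside (|z| ≥ r): 4, 6.
p(0) = 48, so log|p(0)| = log(48) = 3.8712.
Apply Jensen: I(r) = log|p(0)| + Σ_k log(r/|z_k|), summed over zeros inside |z| < r.
  log(r/|z_k|) for z_k = -2: log(3.0/2) = 0.4055
  Outside zeros (4, 6) contribute nothing to the Jensen sum.
Sum over inside zeros: 0.4055.
I(r) = log|p(0)| + (inside sum) = 3.8712 + 0.4055 = 4.2767.
Note: since some zeros are outside |z| ≤ r, the simplified n·log(r) form does NOT apply — only the inside zeros contribute.

I(r) ≈ 4.2767.


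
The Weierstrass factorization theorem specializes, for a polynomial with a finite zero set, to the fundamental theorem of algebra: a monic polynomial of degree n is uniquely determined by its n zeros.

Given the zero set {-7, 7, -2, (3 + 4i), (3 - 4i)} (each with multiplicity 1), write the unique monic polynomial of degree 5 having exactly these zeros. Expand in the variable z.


The polynomial is p(z) = ∏_{α ∈ S} (z − α), where S = {-7, 7, -2, (3 + 4i), (3 - 4i)}.
Expanding the product yields: p(z) = z^5 -4·z^4 -36·z^3 + 246·z^2 -637·z -2450.
Note conjugate pairs combine to real quadratics: (z − (3+4i))(z − (3−4i)) = z² − 6z + 25.
The resulting polynomial has degree 5 and real coefficients as required.

p(z) = z^5 -4·z^4 -36·z^3 + 246·z^2 -637·z -2450.


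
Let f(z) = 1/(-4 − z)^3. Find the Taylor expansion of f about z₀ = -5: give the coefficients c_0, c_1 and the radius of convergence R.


Let w = z − z₀, so z = z₀ + w.
Then -4 − z = -4 − (z₀ + w) = (-4 − z₀) − w = 1 − w.
f(z) = 1/(1 − w)^3 = (1/(1)^3) · (1 − w/(1))^{−3}.
By the binomial series (1−u)^{−3} = Σ_{n≥0} C(n+2, 2) u^n for |u|<1, with u = w/(1):
  c_n = C(n+2, 2) / (1)^(n+3).
  c_0 = 1/(1)^3 = 1.
  c_1 = 3/(1)^4 = 3.
The series is valid for |w/d| < 1, i.e. |z − z₀| < |d|.
Radius of convergence: R = |-4 − z₀| = |1| = 1 (distance from z₀ to the singularity z = -4).

c_0 = 1, c_1 = 3; R = 1.


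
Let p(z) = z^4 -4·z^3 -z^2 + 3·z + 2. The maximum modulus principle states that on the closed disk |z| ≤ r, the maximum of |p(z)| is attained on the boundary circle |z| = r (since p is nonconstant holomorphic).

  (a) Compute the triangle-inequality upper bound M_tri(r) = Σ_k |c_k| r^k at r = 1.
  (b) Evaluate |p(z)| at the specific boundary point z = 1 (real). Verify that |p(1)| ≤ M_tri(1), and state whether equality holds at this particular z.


Coefficients: c_0 = 2, c_1 = 3, c_2 = -1, c_3 = -4, c_4 = 1. Radius r = 1.
Part (a). Triangle bound: M_tri(r) = Σ_k |c_k| r^k
  = |2|·1^0 + |3|·1^1 + |-1|·1^2 + |-4|·1^3 + |1|·1^4
  = 2 + 3 + 1 + 4 + 1 = 11.
This bounds M(r) := max_{|z|=r} |p(z)| from above; equality holds iff all terms c_k z^k can be made to align in phase at a single z on |z|=r.
Part (b). At z = 1 (real, on the circle |z| = r):
  p(1) = (2)·1^0 + (3)·1^1 + (-1)·1^2 + (-4)·1^3 + (1)·1^4 = 1.
  |p(1)| = 1.
Check: |p(1)| = 1 ≤ 11 = M_tri(1). ✓ Equality does not hold at z = 1 (the coefficients have mixed signs, so the terms do not all align in phase there).

M_tri(1) = 11; |p(1)| = 1; equality at z=1: no.


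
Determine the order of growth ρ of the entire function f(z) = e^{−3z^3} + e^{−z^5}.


Each summand is entire of order 3 and 5 respectively (as in the single-exponential case). The order of a sum is at most the max of the orders, so ρ ≤ 5. For the lower bound: on |z|=r choose arg z so that -1z^5 is real positive; then |e^{-1z^5}| = e^{1r^5} while |e^{-3z^3}| ≤ e^{3r^3} = o(e^{1r^5}). So |f| ≥ e^{1r^5}(1 − o(1)) and ρ ≥ 5. Hence ρ = max(3, 5) = 5.
Therefore ρ = 5.

Order ρ = 5.


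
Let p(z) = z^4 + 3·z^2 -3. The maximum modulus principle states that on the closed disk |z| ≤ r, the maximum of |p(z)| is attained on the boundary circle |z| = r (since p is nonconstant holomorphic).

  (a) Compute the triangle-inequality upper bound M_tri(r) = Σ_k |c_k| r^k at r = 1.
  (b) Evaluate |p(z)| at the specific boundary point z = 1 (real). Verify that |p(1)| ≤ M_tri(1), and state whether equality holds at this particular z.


Coefficients: c_0 = -3, c_1 = 0, c_2 = 3, c_3 = 0, c_4 = 1. Radius r = 1.
Part (a). Triangle bound: M_tri(r) = Σ_k |c_k| r^k
  = |-3|·1^0 + |0|·1^1 + |3|·1^2 + |0|·1^3 + |1|·1^4
  = 3 + 0 + 3 + 0 + 1 = 7.
This bounds M(r) := max_{|z|=r} |p(z)| from above; equality holds iff all terms c_k z^k can be made to align in phase at a single z on |z|=r.
Part (b). At z = 1 (real, on the circle |z| = r):
  p(1) = (-3)·1^0 + (0)·1^1 + (3)·1^2 + (0)·1^3 + (1)·1^4 = 1.
  |p(1)| = 1.
Check: |p(1)| = 1 ≤ 7 = M_tri(1). ✓ Equality does not hold at z = 1 (the coefficients have mixed signs, so the terms do not all align in phase there).

M_tri(1) = 7; |p(1)| = 1; equality at z=1: no.


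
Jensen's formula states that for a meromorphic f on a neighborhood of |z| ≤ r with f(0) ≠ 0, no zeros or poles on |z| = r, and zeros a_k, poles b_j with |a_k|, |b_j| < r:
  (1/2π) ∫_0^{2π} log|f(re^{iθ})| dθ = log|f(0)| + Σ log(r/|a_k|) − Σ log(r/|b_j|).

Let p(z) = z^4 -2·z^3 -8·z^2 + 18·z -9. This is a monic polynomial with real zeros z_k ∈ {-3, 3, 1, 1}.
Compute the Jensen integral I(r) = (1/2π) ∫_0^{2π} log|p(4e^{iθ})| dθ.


Zeros: -3, 1, 1, 3; r = 4.
Inside |z| < r: -3, 1, 1, 3. Outside (|z| ≥ r): ∅.
p(0) = -9, so log|p(0)| = log(9) = 2.1972.
Apply Jensen: I(r) = log|p(0)| + Σ_k log(r/|z_k|), summed over zeros inside |z| < r.
  log(r/|z_k|) for z_k = -3: log(4/3) = 0.2877
  log(r/|z_k|) for z_k = 3: log(4/3) = 0.2877
  log(r/|z_k|) for z_k = 1: log(4/1) = 1.3863
  log(r/|z_k|) for z_k = 1: log(4/1) = 1.3863
Sum over inside zeros: 3.3480.
I(r) = log|p(0)| + (inside sum) = 2.1972 + 3.3480 = 5.5452.
Closed form (all zeros inside, monic): I(r) = n·log(r) = 4·log(4) = 5.5452. ✓

I(r) ≈ 5.5452.


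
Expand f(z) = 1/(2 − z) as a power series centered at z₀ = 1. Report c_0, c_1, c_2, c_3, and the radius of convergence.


Let w = z − z₀, so z = z₀ + w.
Then 2 − z = 2 − (z₀ + w) = (2 − z₀) − w = 1 − w.
f(z) = 1/(1 − w) = (1/(1)) · 1/(1 − w/(1)) = Σ_{n≥0} w^n / (1)^(n+1).
So c_n = 1/(1)^(n+1):
  c_0 = 1/(1)^1 = 1.
  c_1 = 1/(1)^2 = 1.
  c_2 = 1/(1)^3 = 1.
  c_3 = 1/(1)^4 = 1.
The series is valid for |w/d| < 1, i.e. |z − z₀| < |d|.
Radius of convergence: R = |2 − z₀| = |1| = 1 (distance from z₀ to the singularity z = 2).

c_0 = 1, c_1 = 1, c_2 = 1, c_3 = 1; R = 1.


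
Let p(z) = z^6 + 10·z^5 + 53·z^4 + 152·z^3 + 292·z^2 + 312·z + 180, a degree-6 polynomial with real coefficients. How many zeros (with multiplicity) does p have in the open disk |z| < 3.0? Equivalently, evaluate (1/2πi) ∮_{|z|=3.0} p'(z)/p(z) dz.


The zeros of p are: (-1 + 2i), (-1 - 2i), (-3 + 3i), (-3 - 3i), (-1 + 1i), (-1 - 1i).
Their magnitudes are: 2.236, 2.236, 4.243, 4.243, 1.414, 1.414.
Zeros with |z| < R = 3.0: (-1 + 2i), (-1 - 2i), (-1 + 1i), (-1 - 1i).
Count = 4.
By the argument principle, (1/2πi) ∮_{|z|=R} p'(z)/p(z) dz equals exactly this count.

Number of zeros inside |z| < 3.0: 4.


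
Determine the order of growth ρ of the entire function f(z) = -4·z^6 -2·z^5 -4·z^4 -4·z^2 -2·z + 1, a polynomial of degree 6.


|f(z)| ≤ Σ|c_k|·r^k = O(r^6) as r → ∞. Polynomial growth is O(e^{r^ε}) for every ε > 0 (since r^6/e^{r^ε} → 0), so ρ ≤ ε for all ε > 0, i.e. ρ = 0. Every nonconstant polynomial has order 0.
Therefore ρ = 0.

Order ρ = 0.


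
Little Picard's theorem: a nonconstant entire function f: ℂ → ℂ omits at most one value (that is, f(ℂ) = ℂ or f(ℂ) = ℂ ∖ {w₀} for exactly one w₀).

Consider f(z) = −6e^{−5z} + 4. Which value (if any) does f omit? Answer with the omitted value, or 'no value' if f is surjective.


Little Picard bounds the complement of f(ℂ) to at most one point.
e^{−5z} is never zero on ℂ, so -6·e^{−5z} takes every value in ℂ ∖ {0}. Adding 4 shifts the range to ℂ ∖ {4}. Thus f omits exactly the value 4.

Omitted value: 4.


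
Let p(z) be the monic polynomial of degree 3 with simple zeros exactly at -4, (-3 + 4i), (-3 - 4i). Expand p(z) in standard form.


The polynomial is p(z) = ∏_{α ∈ S} (z − α), where S = {-4, (-3 + 4i), (-3 - 4i)}.
Expanding the product yields: p(z) = z^3 + 10·z^2 + 49·z + 100.
Note conjugate pairs combine to real quadratics: (z − (-3+4i))(z − (-3−4i)) = z² + 6z + 25.
The resulting polynomial has degree 3 and real coefficients as required.

p(z) = z^3 + 10·z^2 + 49·z + 100.


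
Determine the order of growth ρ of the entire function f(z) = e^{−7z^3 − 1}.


|e^{−7z^3 − 1}| = e^{Re(-7·z^3) + -1} ≤ e^{7|z|^3 + -1} = e^{7r^3 + -1} on |z| = r, so ρ ≤ 3. Choosing z on |z|=r so that -7·z^3 is real positive (always possible by picking arg z appropriately) gives |f(z)| = e^{7r^3 + -1}, matching the bound. The additive constant -1 does not affect log log M(r) ~ 3·log r. Hence ρ = 3.
Therefore ρ = 3.

Order ρ = 3.


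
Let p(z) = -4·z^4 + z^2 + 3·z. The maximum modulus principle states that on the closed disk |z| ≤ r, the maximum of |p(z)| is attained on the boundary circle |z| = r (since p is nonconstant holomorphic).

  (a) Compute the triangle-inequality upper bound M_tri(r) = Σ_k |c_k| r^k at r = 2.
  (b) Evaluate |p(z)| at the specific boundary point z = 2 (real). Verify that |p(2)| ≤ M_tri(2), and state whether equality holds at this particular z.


Coefficients: c_0 = 0, c_1 = 3, c_2 = 1, c_3 = 0, c_4 = -4. Radius r = 2.
Part (a). Triangle bound: M_tri(r) = Σ_k |c_k| r^k
  = |0|·2^0 + |3|·2^1 + |1|·2^2 + |0|·2^3 + |-4|·2^4
  = 0 + 6 + 4 + 0 + 64 = 74.
This bounds M(r) := max_{|z|=r} |p(z)| from above; equality holds iff all terms c_k z^k can be made to align in phase at a single z on |z|=r.
Part (b). At z = 2 (real, on the circle |z| = r):
  p(2) = (0)·2^0 + (3)·2^1 + (1)·2^2 + (0)·2^3 + (-4)·2^4 = -54.
  |p(2)| = 54.
Check: |p(2)| = 54 ≤ 74 = M_tri(2). ✓ Equality does not hold at z = 2 (the coefficients have mixed signs, so the terms do not all align in phase there).

M_tri(2) = 74; |p(2)| = 54; equality at z=2: no.


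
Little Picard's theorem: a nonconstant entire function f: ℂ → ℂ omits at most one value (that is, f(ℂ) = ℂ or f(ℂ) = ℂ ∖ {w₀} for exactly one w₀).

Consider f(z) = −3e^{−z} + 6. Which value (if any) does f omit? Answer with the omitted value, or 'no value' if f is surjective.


Little Picard bounds the complement of f(ℂ) to at most one point.
e^{−z} is never zero on ℂ, so -3·e^{−z} takes every value in ℂ ∖ {0}. Adding 6 shifts the range to ℂ ∖ {6}. Thus f omits exactly the value 6.

Omitted value: 6.


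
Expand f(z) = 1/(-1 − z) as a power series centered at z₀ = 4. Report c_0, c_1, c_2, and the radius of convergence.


Let w = z − z₀, so z = z₀ + w.
Then -1 − z = -1 − (z₀ + w) = (-1 − z₀) − w = -5 − w.
f(z) = 1/(-5 − w) = (1/(-5)) · 1/(1 − w/(-5)) = Σ_{n≥0} w^n / (-5)^(n+1).
So c_n = 1/(-5)^(n+1):
  c_0 = 1/(-5)^1 = -1/5.
  c_1 = 1/(-5)^2 = 1/25.
  c_2 = 1/(-5)^3 = -1/125.
The series is valid for |w/d| < 1, i.e. |z − z₀| < |d|.
Radius of convergence: R = |-1 − z₀| = |-5| = 5 (distance from z₀ to the singularity z = -1).

c_0 = -1/5, c_1 = 1/25, c_2 = -1/125; R = 5.


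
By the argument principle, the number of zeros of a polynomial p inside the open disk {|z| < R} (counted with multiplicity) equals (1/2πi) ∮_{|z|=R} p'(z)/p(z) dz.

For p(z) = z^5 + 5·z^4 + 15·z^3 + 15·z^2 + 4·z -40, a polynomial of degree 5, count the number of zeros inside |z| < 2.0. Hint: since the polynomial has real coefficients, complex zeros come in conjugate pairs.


The zeros of p are: (-2 + 2i), (-2 - 2i), 1, (-1 + 2i), (-1 - 2i).
Their magnitudes are: 2.828, 2.828, 1, 2.236, 2.236.
Zeros with |z| < R = 2.0: 1.
Count = 1.
By the argument principle, (1/2πi) ∮_{|z|=R} p'(z)/p(z) dz equals exactly this count.

Number of zeros inside |z| < 2.0: 1.


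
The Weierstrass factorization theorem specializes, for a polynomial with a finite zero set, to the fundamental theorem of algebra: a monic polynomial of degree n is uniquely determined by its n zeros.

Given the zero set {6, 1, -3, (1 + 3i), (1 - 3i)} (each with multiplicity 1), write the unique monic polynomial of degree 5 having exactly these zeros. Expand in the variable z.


The polynomial is p(z) = ∏_{α ∈ S} (z − α), where S = {6, 1, -3, (1 + 3i), (1 - 3i)}.
Expanding the product yields: p(z) = z^5 -6·z^4 + 3·z^3 + 8·z^2 -186·z + 180.
Note conjugate pairs combine to real quadratics: (z − (1+3i))(z − (1−3i)) = z² − 2z + 10.
The resulting polynomial has degree 5 and real coefficients as required.

p(z) = z^5 -6·z^4 + 3·z^3 + 8·z^2 -186·z + 180.


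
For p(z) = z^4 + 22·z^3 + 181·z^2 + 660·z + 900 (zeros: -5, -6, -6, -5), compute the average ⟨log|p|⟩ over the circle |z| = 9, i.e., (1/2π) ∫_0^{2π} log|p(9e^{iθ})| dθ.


Zeros: -6, -6, -5, -5; r = 9.
Inside |z| < r: -6, -6, -5, -5. Outside (|z| ≥ r): ∅.
p(0) = 900, so log|p(0)| = log(900) = 6.8024.
Apply Jensen: I(r) = log|p(0)| + Σ_k log(r/|z_k|), summed over zeros inside |z| < r.
  log(r/|z_k|) for z_k = -5: log(9/5) = 0.5878
  log(r/|z_k|) for z_k = -6: log(9/6) = 0.4055
  log(r/|z_k|) for z_k = -6: log(9/6) = 0.4055
  log(r/|z_k|) for z_k = -5: log(9/5) = 0.5878
Sum over inside zeros: 1.9865.
I(r) = log|p(0)| + (inside sum) = 6.8024 + 1.9865 = 8.7889.
Closed form (all zeros inside, monic): I(r) = n·log(r) = 4·log(9) = 8.7889. ✓

I(r) ≈ 8.7889.


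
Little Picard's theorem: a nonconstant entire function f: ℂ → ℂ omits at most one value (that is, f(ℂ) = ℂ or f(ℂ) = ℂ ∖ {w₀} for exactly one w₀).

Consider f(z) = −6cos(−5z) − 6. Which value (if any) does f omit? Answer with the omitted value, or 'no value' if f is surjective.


Little Picard bounds the complement of f(ℂ) to at most one point.
cos is entire and surjective onto ℂ: for every w ∈ ℂ, cos(ζ) = w has a solution ζ ∈ ℂ (e.g., via the complex inverse arccos). With ζ = −5z this gives z = ζ/(-5). Then -6·cos(−5z) takes every value in -6·ℂ = ℂ, and adding -6 is a bijection of ℂ. So f is surjective and omits no value. (Note: only on the real line is cos bounded by [−1, 1].)

Omitted value: no value.


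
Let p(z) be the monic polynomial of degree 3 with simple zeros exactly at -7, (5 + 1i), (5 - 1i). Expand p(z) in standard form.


The polynomial is p(z) = ∏_{α ∈ S} (z − α), where S = {-7, (5 + 1i), (5 - 1i)}.
Expanding the product yields: p(z) = z^3 -3·z^2 -44·z + 182.
Note conjugate pairs combine to real quadratics: (z − (5+1i))(z − (5−1i)) = z² − 10z + 26.
The resulting polynomial has degree 3 and real coefficients as required.

p(z) = z^3 -3·z^2 -44·z + 182.


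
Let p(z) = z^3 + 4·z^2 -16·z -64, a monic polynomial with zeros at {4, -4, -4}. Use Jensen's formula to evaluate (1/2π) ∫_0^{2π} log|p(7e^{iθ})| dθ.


Zeros: -4, -4, 4; r = 7.
Inside |z| < r: -4, -4, 4. Outside (|z| ≥ r): ∅.
p(0) = -64, so log|p(0)| = log(64) = 4.1589.
Apply Jensen: I(r) = log|p(0)| + Σ_k log(r/|z_k|), summed over zeros inside |z| < r.
  log(r/|z_k|) for z_k = 4: log(7/4) = 0.5596
  log(r/|z_k|) for z_k = -4: log(7/4) = 0.5596
  log(r/|z_k|) for z_k = -4: log(7/4) = 0.5596
Sum over inside zeros: 1.6788.
I(r) = log|p(0)| + (inside sum) = 4.1589 + 1.6788 = 5.8377.
Closed form (all zeros inside, monic): I(r) = n·log(r) = 3·log(7) = 5.8377. ✓

I(r) ≈ 5.8377.


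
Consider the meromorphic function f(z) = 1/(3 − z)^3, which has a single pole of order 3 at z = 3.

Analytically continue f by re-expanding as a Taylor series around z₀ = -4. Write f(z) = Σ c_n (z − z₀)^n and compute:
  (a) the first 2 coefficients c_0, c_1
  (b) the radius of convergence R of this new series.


Let w = z − z₀, so z = z₀ + w.
Then 3 − z = 3 − (z₀ + w) = (3 − z₀) − w = 7 − w.
f(z) = 1/(7 − w)^3 = (1/(7)^3) · (1 − w/(7))^{−3}.
By the binomial series (1−u)^{−3} = Σ_{n≥0} C(n+2, 2) u^n for |u|<1, with u = w/(7):
  c_n = C(n+2, 2) / (7)^(n+3).
  c_0 = 1/(7)^3 = 1/343.
  c_1 = 3/(7)^4 = 3/2401.
The series is valid for |w/d| < 1, i.e. |z − z₀| < |d|.
Radius of convergence: R = |3 − z₀| = |7| = 7 (distance from z₀ to the singularity z = 3).

c_0 = 1/343, c_1 = 3/2401; R = 7.


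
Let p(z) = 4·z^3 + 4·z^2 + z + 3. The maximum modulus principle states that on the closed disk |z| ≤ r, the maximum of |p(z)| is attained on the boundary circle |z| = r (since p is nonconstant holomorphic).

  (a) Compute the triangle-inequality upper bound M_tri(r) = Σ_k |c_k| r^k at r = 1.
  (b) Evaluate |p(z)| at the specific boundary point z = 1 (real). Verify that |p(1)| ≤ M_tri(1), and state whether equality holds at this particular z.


Coefficients: c_0 = 3, c_1 = 1, c_2 = 4, c_3 = 4. Radius r = 1.
Part (a). Triangle bound: M_tri(r) = Σ_k |c_k| r^k
  = |3|·1^0 + |1|·1^1 + |4|·1^2 + |4|·1^3
  = 3 + 1 + 4 + 4 = 12.
This bounds M(r) := max_{|z|=r} |p(z)| from above; equality holds iff all terms c_k z^k can be made to align in phase at a single z on |z|=r.
Part (b). At z = 1 (real, on the circle |z| = r):
  p(1) = (3)·1^0 + (1)·1^1 + (4)·1^2 + (4)·1^3 = 12.
  |p(1)| = 12.
Since all nonzero coefficients share the same sign, |p(1)| = 12 = M_tri(1); the triangle bound is attained at z = 1, so in fact M(r) = 12.

M_tri(1) = 12; |p(1)| = 12; equality at z=1: yes.


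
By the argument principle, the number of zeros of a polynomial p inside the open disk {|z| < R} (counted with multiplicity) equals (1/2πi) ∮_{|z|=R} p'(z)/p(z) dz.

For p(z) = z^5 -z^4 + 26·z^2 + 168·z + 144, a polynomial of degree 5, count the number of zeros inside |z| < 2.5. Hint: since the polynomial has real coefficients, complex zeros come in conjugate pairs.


The zeros of p are: (-2 + 2i), (-2 - 2i), (3 + 3i), (3 - 3i), -1.
Their magnitudes are: 2.828, 2.828, 4.243, 4.243, 1.
Zeros with |z| < R = 2.5: -1.
Count = 1.
By the argument principle, (1/2πi) ∮_{|z|=R} p'(z)/p(z) dz equals exactly this count.

Number of zeros inside |z| < 2.5: 1.


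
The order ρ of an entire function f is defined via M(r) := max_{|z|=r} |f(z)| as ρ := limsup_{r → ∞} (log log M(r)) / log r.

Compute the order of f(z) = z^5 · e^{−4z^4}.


M(r) = max_{|z|=r} |1|·|z|^5·|e^{−4z^4}| = 1·r^5 · e^{4r^4} (the factors attain their maxima compatibly on |z|=r). Then log M(r) = log 1 + 5·log r + 4r^4, dominated by the last term, so log log M(r) ~ 4·log r. The polynomial factor 1z^5 contributes only a log r term and does not affect the order. ρ = 4.
Therefore ρ = 4.

Order ρ = 4.
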